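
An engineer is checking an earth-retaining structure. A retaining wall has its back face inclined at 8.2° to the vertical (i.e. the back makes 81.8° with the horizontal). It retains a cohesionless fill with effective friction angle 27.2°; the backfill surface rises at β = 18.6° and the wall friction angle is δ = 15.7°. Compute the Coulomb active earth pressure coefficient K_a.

K_a = sin²(α+φ) / [sin²α · sin(α−δ) · (1 + √{sin(φ+δ)sin(φ−β) / (sin(α−δ)sin(α+β))})²].
With α = 81.8°, φ = 27.2°, δ = 15.7°, β = 18.6°: K_a = 0.5588.

0.559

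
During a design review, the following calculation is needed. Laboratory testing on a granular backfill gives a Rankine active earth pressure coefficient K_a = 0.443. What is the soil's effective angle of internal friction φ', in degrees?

K_a = tan²(45° − φ/2) ⇒ 45° − φ/2 = arctan(√0.443) = 33.65°.
φ = 2(45° − 33.65°) = 22.71°.

22.7°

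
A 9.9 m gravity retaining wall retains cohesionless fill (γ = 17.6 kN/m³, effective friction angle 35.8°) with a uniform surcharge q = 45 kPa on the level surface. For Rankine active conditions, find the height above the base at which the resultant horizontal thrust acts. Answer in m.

K_a = 0.2619.
Triangular part P₁ = ½K_aγH² = 225.9 at H/3 = 3.300 m; rectangular part P₂ = K_a q H = 116.7 at H/2 = 4.950 m.
ȳ = (P₁·3.300 + P₂·4.950)/(P₁+P₂) = 3.862 m.

3.86 m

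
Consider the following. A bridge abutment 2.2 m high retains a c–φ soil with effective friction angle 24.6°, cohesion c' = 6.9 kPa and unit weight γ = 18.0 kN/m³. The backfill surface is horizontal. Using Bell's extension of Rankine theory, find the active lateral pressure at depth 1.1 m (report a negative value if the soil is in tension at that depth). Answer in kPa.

K_a = (1 − sin φ)/(1 + sin φ) = 0.4121.
σ_a = K_a γ z − 2c√K_a = 0.4121×18.0×1.1 − 2×6.9×0.6420 = -0.6989 kPa.

-0.699 kPa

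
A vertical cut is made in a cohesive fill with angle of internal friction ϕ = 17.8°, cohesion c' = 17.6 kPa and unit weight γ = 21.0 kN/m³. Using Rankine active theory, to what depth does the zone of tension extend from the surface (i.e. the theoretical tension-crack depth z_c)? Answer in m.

K_a = tan²(45° − 17.8°/2) = 0.5318; √K_a = 0.7292.
The active pressure is zero where K_a γ z = 2c√K_a, so z_c = 2c/(γ√K_a) = 2×17.6/(21.0×0.7292) = 2.299 m.

2.30 m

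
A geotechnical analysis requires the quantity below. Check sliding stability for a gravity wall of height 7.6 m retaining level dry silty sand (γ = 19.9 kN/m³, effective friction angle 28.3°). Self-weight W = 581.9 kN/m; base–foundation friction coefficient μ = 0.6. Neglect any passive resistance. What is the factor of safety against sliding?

K_a = tan²(45° − 28.3°/2) = 0.3568.
P_a = ½K_aγH² = 0.5×0.3568×19.9×7.6² = 205.0 kN/m, acting at H/3 = 2.533 m above the base.
FS_sliding = μW / P_a = 0.6×581.9 / 205.0 = 1.703.

1.70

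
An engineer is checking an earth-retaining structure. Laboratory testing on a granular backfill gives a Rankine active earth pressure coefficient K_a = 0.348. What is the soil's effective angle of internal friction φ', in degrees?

28.9°

K_a = tan²(45° − φ/2) ⇒ 45° − φ/2 = arctan(√0.348) = 30.54°.
φ = 2(45° − 30.54°) = 28.93°.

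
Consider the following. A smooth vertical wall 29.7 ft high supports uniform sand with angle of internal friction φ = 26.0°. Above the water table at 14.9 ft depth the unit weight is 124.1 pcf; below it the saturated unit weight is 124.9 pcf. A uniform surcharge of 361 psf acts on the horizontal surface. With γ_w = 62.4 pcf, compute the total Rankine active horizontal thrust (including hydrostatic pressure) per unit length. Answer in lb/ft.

29800 lb/ft

K_a = tan²(45° − φ/2) = 0.3905.
γ' = 124.9 − 62.4 = 62.50 pcf. h₂ = H − d_w = 14.8 ft.
σ'_h: at surface K_a·q = 141.0; at WT K_a(q+γd_w) = 863.0; at base K_a(q+γd_w+γ'h₂) = 1224 psf.
P₁ = ½(141.0+863.0)×14.9 = 7479; P₂ = ½(863.0+1224)×14.8 = 15440; P_w = ½γ_w h₂² = 6834.
Total = 7479+15440+6834 = 29760 lb/ft.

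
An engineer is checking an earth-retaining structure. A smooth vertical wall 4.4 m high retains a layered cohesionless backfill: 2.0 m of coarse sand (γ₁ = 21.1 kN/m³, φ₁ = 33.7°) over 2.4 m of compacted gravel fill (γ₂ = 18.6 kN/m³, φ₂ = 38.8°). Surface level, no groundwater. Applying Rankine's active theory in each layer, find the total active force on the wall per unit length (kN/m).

K_a1 = tan²(45°−33.7°/2) = 0.2863; K_a2 = tan²(45°−38.8°/2) = 0.2296.
Layer 1: σ at base = K_a1 γ₁ h₁ = 12.08 kPa; P₁ = ½×12.08×2.0 = 12.08.
Layer 2: σ_v at top = γ₁h₁ = 42.20; σ_h top = K_a2×42.20 = 9.687; σ_h base = K_a2×(42.20+18.6×2.4) = 19.93.
P₂ = ½(9.687+19.93)×2.4 = 35.55. Total P_a = 12.08+35.55 = 47.63 kN/m.

47.6 kN/m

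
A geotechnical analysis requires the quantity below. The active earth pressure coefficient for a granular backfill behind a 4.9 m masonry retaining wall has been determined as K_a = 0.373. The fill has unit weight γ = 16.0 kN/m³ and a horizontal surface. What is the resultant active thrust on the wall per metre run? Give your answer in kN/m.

P = ½ K_a γ H² = 0.5 × 0.373 × 16.0 × 4.9² = 71.65 kN/m.

71.6 kN/m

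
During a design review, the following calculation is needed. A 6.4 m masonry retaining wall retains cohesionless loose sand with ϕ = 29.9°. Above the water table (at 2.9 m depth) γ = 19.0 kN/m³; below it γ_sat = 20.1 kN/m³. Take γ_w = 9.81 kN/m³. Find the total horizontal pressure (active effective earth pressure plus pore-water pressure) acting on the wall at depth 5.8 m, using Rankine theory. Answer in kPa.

56.9 kPa

K_a = (1 − sin φ)/(1 + sin φ) = 0.3347.
γ' = 20.1 − 9.81 = 10.29 kN/m³.
Effective vertical stress at 5.8 m: σ'_v = 19.0×2.9 + 10.29×2.90 = 84.94 kPa.
σ'_h = K_a σ'_v = 0.3347 × 84.94 = 28.43 kPa; u = γ_w × 2.90 = 28.45 kPa.
Total σ_h = 28.43 + 28.45 = 56.88 kPa.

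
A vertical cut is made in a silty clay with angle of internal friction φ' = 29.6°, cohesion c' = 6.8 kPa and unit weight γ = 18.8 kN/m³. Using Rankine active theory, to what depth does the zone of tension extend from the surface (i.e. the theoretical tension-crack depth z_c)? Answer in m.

1.24 m

K_a = tan²(45° − 29.6°/2) = 0.3387; √K_a = 0.5820.
The active pressure is zero where K_a γ z = 2c√K_a, so z_c = 2c/(γ√K_a) = 2×6.8/(18.8×0.5820) = 1.243 m.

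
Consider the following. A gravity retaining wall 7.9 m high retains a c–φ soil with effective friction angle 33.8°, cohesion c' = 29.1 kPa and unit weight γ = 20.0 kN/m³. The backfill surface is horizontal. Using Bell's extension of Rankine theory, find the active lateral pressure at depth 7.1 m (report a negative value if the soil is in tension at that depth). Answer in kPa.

K_a = (1 − sin φ)/(1 + sin φ) = 0.2851.
σ_a = K_a γ z − 2c√K_a = 0.2851×20.0×7.1 − 2×29.1×0.5340 = 9.409 kPa.

9.41 kPa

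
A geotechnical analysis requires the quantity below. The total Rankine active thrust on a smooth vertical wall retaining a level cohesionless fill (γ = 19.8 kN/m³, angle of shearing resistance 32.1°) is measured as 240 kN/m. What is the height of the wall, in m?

K_a = 0.3060. P_a = ½ K_a γ H² ⇒ H = √(2P_a/(K_a γ)).
H = √(2×240/(0.3060×19.8)) = 8.901 m.

8.90 m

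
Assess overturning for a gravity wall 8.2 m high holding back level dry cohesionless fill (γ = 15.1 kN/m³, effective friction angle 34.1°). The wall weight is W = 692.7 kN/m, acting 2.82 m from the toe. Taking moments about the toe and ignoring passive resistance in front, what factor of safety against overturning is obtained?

5.00

K_a = tan²(45° − 34.1°/2) = 0.2815.
P_a = ½K_aγH² = 0.5×0.2815×15.1×8.2² = 142.9 kN/m, acting at H/3 = 2.733 m above the base.
Overturning moment M_o = P_a × H/3 = 142.9 × 2.733 = 390.6.
Resisting moment M_r = W × 2.82 = 692.7 × 2.82 = 1953.
FS_overturning = M_r/M_o = 1953/390.6 = 5.000.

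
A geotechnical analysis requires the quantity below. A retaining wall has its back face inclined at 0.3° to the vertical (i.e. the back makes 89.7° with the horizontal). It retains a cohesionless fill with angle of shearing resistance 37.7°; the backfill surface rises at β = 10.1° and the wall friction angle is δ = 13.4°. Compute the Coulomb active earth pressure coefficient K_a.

K_a = sin²(α+φ) / [sin²α · sin(α−δ) · (1 + √{sin(φ+δ)sin(φ−β) / (sin(α−δ)sin(α+β))})²].
With α = 89.7°, φ = 37.7°, δ = 13.4°, β = 10.1°: K_a = 0.2495.

0.249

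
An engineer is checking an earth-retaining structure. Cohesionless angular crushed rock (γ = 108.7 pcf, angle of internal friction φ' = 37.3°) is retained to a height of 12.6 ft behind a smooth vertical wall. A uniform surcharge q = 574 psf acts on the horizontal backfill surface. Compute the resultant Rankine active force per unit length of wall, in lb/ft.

K_a = tan²(45° − φ/2) = 0.2453.
Soil triangle: ½ K_a γ H² = 0.5×0.2453×108.7×12.6² = 2117 lb/ft.
Surcharge rectangle: K_a q H = 0.2453×574×12.6 = 1774 lb/ft.
Total = 2117 + 1774 = 3891 lb/ft.

3890 lb/ft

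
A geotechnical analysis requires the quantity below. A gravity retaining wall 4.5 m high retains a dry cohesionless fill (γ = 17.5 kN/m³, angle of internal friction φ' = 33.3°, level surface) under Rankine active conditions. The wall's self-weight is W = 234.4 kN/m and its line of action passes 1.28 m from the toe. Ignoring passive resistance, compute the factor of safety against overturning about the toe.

3.88

K_a = tan²(45° − 33.3°/2) = 0.2911.
P_a = ½K_aγH² = 0.5×0.2911×17.5×4.5² = 51.59 kN/m, acting at H/3 = 1.500 m above the base.
Overturning moment M_o = P_a × H/3 = 51.59 × 1.500 = 77.38.
Resisting moment M_r = W × 1.28 = 234.4 × 1.28 = 300.0.
FS_overturning = M_r/M_o = 300.0/77.38 = 3.877.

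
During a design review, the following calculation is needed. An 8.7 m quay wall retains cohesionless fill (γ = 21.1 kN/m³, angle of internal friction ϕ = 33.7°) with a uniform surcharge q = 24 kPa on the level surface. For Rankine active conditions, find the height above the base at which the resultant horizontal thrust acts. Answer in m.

3.20 m

K_a = 0.2863.
Triangular part P₁ = ½K_aγH² = 228.6 at H/3 = 2.900 m; rectangular part P₂ = K_a q H = 59.78 at H/2 = 4.350 m.
ȳ = (P₁·2.900 + P₂·4.350)/(P₁+P₂) = 3.201 m.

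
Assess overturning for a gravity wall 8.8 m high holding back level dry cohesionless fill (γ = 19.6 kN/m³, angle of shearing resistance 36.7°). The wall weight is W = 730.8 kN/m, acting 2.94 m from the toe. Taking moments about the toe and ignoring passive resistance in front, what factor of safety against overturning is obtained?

K_a = tan²(45° − 36.7°/2) = 0.2519.
P_a = ½K_aγH² = 0.5×0.2519×19.6×8.8² = 191.1 kN/m, acting at H/3 = 2.933 m above the base.
Overturning moment M_o = P_a × H/3 = 191.1 × 2.933 = 560.7.
Resisting moment M_r = W × 2.94 = 730.8 × 2.94 = 2149.
FS_overturning = M_r/M_o = 2149/560.7 = 3.832.

3.83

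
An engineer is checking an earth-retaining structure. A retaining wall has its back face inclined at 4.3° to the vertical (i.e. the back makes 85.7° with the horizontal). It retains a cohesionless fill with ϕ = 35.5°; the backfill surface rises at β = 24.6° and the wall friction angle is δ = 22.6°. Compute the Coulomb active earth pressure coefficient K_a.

K_a = sin²(α+φ) / [sin²α · sin(α−δ) · (1 + √{sin(φ+δ)sin(φ−β) / (sin(α−δ)sin(α+β))})²].
With α = 85.7°, φ = 35.5°, δ = 22.6°, β = 24.6°: K_a = 0.3989.

0.399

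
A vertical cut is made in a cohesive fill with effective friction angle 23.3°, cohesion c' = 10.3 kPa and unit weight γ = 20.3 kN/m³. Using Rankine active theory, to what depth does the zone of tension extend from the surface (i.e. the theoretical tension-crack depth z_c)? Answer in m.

K_a = tan²(45° − 23.3°/2) = 0.4331; √K_a = 0.6581.
The active pressure is zero where K_a γ z = 2c√K_a, so z_c = 2c/(γ√K_a) = 2×10.3/(20.3×0.6581) = 1.542 m.

1.54 m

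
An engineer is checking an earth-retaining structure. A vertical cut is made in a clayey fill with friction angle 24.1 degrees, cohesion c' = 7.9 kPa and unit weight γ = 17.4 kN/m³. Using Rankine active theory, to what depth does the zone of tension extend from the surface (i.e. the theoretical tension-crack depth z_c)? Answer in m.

K_a = tan²(45° − 24.1°/2) = 0.4201; √K_a = 0.6482.
The active pressure is zero where K_a γ z = 2c√K_a, so z_c = 2c/(γ√K_a) = 2×7.9/(17.4×0.6482) = 1.401 m.

1.40 m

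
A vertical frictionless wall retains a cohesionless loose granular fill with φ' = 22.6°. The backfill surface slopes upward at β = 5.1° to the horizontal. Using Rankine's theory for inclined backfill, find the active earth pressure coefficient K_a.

0.452

K_a = cos β · (cos β − √(cos²β − cos²φ)) / (cos β + √(cos²β − cos²φ)).
cos β = 0.9960, cos φ = 0.9232, √(cos²β − cos²φ) = 0.3739.
K_a = 0.9960 × (0.9960 − 0.3739)/(0.9960 + 0.3739) = 0.4524.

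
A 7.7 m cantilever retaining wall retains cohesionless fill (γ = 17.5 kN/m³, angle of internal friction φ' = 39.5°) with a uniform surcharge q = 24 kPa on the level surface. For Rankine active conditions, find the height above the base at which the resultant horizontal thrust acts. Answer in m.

2.90 m

K_a = 0.2224.
Triangular part P₁ = ½K_aγH² = 115.4 at H/3 = 2.567 m; rectangular part P₂ = K_a q H = 41.11 at H/2 = 3.850 m.
ȳ = (P₁·2.567 + P₂·3.850)/(P₁+P₂) = 2.904 m.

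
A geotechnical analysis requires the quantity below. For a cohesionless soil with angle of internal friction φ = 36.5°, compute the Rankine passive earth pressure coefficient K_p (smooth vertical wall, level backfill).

3.94

K_p = (1 + sin φ)/(1 − sin φ) = tan²(45° + 36.5°/2) = 3.936.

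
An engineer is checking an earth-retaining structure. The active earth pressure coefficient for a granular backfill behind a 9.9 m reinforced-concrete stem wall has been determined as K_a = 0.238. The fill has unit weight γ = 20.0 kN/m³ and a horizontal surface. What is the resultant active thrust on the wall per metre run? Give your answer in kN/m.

P = ½ K_a γ H² = 0.5 × 0.238 × 20.0 × 9.9² = 233.3 kN/m.

233 kN/m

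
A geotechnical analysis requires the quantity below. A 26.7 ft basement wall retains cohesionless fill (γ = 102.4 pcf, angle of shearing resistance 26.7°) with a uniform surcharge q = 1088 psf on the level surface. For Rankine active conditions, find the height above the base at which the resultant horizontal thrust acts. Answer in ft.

K_a = 0.3800.
Triangular part P₁ = ½K_aγH² = 13870 at H/3 = 8.900 ft; rectangular part P₂ = K_a q H = 11040 at H/2 = 13.35 ft.
ȳ = (P₁·8.900 + P₂·13.35)/(P₁+P₂) = 10.87 ft.

10.9 ft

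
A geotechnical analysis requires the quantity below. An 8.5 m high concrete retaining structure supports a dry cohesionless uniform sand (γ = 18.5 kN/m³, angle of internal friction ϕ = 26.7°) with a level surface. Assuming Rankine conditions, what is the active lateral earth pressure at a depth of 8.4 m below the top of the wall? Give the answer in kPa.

59.0 kPa

K_a = (1 − sin φ)/(1 + sin φ) = 0.3800.
σ_h = K_a γ z = 0.3800 × 18.5 × 8.4 = 59.05 kPa.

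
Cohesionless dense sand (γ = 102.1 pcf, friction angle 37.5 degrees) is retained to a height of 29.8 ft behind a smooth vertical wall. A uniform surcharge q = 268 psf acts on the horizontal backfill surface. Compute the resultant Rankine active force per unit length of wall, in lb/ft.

K_a = tan²(45° − φ/2) = 0.2432.
Soil triangle: ½ K_a γ H² = 0.5×0.2432×102.1×29.8² = 11020 lb/ft.
Surcharge rectangle: K_a q H = 0.2432×268×29.8 = 1942 lb/ft.
Total = 11020 + 1942 = 12970 lb/ft.

13000 lb/ft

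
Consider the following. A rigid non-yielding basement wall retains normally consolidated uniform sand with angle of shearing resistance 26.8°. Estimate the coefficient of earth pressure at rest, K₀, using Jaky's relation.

0.549

K₀ = 1 − sin φ' = 1 − sin 26.8° = 0.5491.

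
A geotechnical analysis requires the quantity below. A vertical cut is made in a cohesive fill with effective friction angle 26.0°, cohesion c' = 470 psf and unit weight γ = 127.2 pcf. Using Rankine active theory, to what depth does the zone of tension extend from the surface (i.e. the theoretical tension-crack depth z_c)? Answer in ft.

11.8 ft

K_a = tan²(45° − 26.0°/2) = 0.3905; √K_a = 0.6249.
The active pressure is zero where K_a γ z = 2c√K_a, so z_c = 2c/(γ√K_a) = 2×470/(127.2×0.6249) = 11.83 ft.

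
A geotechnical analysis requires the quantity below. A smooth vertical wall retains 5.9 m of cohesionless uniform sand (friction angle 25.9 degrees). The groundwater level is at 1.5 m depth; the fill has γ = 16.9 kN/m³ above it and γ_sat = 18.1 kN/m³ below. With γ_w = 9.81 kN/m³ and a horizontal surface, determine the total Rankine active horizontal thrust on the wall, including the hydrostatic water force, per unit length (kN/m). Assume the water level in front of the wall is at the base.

K_a = tan²(45° − φ/2) = 0.3920.
γ' = 18.1 − 9.81 = 8.290 kN/m³. Depth below WT = 4.4 m.
σ'_h at WT = K_a γ d_w = 9.937 kPa; at base = 9.937 + K_a γ' × 4.4 = 24.23 kPa.
P₁ (0–1.5 m) = ½×9.937×1.5 = 7.453. P₂ (1.5–5.9 m) = ½(9.937+24.23)×4.4 = 75.18.
P_w = ½ γ_w h₂² = 0.5×9.81×4.4² = 94.96. Total = 7.453+75.18+94.96 = 177.6 kN/m.

178 kN/m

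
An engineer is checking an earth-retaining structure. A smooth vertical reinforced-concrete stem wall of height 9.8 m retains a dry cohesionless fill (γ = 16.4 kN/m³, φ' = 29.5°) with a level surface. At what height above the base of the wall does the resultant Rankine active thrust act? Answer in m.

3.27 m

K_a = 0.3401.
The pressure distribution is triangular, so the resultant acts at H/3 above the base = 9.8/3 = 3.267 m.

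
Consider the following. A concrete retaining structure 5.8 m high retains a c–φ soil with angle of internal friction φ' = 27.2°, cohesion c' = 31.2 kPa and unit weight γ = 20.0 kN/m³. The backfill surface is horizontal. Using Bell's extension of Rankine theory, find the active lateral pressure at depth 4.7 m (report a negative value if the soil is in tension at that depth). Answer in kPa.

-3.07 kPa

K_a = (1 − sin φ)/(1 + sin φ) = 0.3726.
σ_a = K_a γ z − 2c√K_a = 0.3726×20.0×4.7 − 2×31.2×0.6104 = -3.066 kPa.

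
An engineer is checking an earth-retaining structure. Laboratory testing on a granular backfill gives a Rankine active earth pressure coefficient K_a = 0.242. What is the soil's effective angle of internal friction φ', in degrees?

K_a = tan²(45° − φ/2) ⇒ 45° − φ/2 = arctan(√0.242) = 26.19°.
φ = 2(45° − 26.19°) = 37.61°.

37.6°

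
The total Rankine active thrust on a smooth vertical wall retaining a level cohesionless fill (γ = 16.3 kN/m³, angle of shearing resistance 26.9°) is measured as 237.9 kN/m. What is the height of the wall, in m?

8.80 m

K_a = 0.3770. P_a = ½ K_a γ H² ⇒ H = √(2P_a/(K_a γ)).
H = √(2×237.9/(0.3770×16.3)) = 8.799 m.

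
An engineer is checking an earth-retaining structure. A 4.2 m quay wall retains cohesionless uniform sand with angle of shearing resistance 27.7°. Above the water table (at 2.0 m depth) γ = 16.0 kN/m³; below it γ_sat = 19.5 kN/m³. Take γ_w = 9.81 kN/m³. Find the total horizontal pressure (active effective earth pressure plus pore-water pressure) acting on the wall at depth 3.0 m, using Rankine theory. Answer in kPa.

25.0 kPa

K_a = (1 − sin φ)/(1 + sin φ) = 0.3653.
γ' = 19.5 − 9.81 = 9.690 kN/m³.
Effective vertical stress at 3.0 m: σ'_v = 16.0×2.0 + 9.690×1.00 = 41.69 kPa.
σ'_h = K_a σ'_v = 0.3653 × 41.69 = 15.23 kPa; u = γ_w × 1.00 = 9.810 kPa.
Total σ_h = 15.23 + 9.810 = 25.04 kPa.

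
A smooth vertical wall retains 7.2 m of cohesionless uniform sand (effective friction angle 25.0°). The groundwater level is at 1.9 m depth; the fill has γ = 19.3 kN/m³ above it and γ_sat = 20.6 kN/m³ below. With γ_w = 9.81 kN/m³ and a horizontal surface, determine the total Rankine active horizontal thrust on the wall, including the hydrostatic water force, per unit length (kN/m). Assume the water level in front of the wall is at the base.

K_a = tan²(45° − φ/2) = 0.4059.
γ' = 20.6 − 9.81 = 10.79 kN/m³. Depth below WT = 5.3 m.
σ'_h at WT = K_a γ d_w = 14.88 kPa; at base = 14.88 + K_a γ' × 5.3 = 38.09 kPa.
P₁ (0–1.9 m) = ½×14.88×1.9 = 14.14. P₂ (1.9–7.2 m) = ½(14.88+38.09)×5.3 = 140.4.
P_w = ½ γ_w h₂² = 0.5×9.81×5.3² = 137.8. Total = 14.14+140.4+137.8 = 292.3 kN/m.

292 kN/m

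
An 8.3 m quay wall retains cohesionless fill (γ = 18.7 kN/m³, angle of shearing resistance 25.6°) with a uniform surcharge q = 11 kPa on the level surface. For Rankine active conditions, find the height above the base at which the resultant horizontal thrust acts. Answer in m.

2.94 m

K_a = 0.3966.
Triangular part P₁ = ½K_aγH² = 255.4 at H/3 = 2.767 m; rectangular part P₂ = K_a q H = 36.21 at H/2 = 4.150 m.
ȳ = (P₁·2.767 + P₂·4.150)/(P₁+P₂) = 2.938 m.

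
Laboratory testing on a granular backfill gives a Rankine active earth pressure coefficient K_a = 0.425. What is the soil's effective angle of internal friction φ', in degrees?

K_a = tan²(45° − φ/2) ⇒ 45° − φ/2 = arctan(√0.425) = 33.10°.
φ = 2(45° − 33.10°) = 23.80°.

23.8°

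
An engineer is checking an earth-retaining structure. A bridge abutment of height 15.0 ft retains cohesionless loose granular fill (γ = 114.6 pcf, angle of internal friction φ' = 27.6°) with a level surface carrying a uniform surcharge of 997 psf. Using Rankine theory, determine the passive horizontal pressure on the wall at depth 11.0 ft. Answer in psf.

K_p = (1 + sin φ)/(1 − sin φ) = 2.726.
σ_v = γz + q = 114.6 × 11.0 + 997 = 2258 psf.
σ_h = K_p σ_v = 2.726 × 2258 = 6155 psf.

6160 psf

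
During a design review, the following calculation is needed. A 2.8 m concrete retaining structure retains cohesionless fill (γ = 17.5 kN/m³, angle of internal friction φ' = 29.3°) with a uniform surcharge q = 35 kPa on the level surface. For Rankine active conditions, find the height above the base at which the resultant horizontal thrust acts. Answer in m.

1.21 m

K_a = 0.3428.
Triangular part P₁ = ½K_aγH² = 23.52 at H/3 = 0.9333 m; rectangular part P₂ = K_a q H = 33.60 at H/2 = 1.400 m.
ȳ = (P₁·0.9333 + P₂·1.400)/(P₁+P₂) = 1.208 m.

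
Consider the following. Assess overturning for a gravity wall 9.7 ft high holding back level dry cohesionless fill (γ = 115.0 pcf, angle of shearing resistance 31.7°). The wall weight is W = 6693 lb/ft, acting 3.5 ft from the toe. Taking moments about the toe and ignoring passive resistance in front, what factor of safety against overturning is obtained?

4.30

K_a = tan²(45° − 31.7°/2) = 0.3111.
P_a = ½K_aγH² = 0.5×0.3111×115.0×9.7² = 1683 lb/ft, acting at H/3 = 3.233 ft above the base.
Overturning moment M_o = P_a × H/3 = 1683 × 3.233 = 5442.
Resisting moment M_r = W × 3.5 = 6693 × 3.5 = 23430.
FS_overturning = M_r/M_o = 23430/5442 = 4.305.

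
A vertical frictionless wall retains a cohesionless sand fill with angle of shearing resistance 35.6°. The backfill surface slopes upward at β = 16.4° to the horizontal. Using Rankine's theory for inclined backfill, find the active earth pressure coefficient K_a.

K_a = cos β · (cos β − √(cos²β − cos²φ)) / (cos β + √(cos²β − cos²φ)).
cos β = 0.9593, cos φ = 0.8131, √(cos²β − cos²φ) = 0.5091.
K_a = 0.9593 × (0.9593 − 0.5091)/(0.9593 + 0.5091) = 0.2942.

0.294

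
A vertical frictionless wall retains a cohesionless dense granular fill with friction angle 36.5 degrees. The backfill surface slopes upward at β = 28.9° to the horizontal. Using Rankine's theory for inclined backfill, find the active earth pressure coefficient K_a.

K_a = cos β · (cos β − √(cos²β − cos²φ)) / (cos β + √(cos²β − cos²φ)).
cos β = 0.8755, cos φ = 0.8039, √(cos²β − cos²φ) = 0.3468.
K_a = 0.8755 × (0.8755 − 0.3468)/(0.8755 + 0.3468) = 0.3787.

0.379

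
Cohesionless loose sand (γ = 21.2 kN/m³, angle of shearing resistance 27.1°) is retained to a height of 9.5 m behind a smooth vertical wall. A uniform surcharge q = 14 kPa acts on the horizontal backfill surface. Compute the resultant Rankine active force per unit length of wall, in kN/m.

K_a = tan²(45° − φ/2) = 0.3741.
Soil triangle: ½ K_a γ H² = 0.5×0.3741×21.2×9.5² = 357.8 kN/m.
Surcharge rectangle: K_a q H = 0.3741×14×9.5 = 49.75 kN/m.
Total = 357.8 + 49.75 = 407.6 kN/m.

408 kN/m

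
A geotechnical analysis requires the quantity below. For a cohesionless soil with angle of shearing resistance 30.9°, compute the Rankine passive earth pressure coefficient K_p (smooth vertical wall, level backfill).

K_p = (1 + sin φ)/(1 − sin φ) = tan²(45° + 30.9°/2) = 3.111.

3.11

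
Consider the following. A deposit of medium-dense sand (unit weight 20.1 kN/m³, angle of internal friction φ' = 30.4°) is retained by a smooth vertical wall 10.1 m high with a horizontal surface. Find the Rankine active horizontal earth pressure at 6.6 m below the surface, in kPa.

K_a = (1 − sin φ)/(1 + sin φ) = 0.3280.
σ_h = K_a γ z = 0.3280 × 20.1 × 6.6 = 43.51 kPa.

43.5 kPa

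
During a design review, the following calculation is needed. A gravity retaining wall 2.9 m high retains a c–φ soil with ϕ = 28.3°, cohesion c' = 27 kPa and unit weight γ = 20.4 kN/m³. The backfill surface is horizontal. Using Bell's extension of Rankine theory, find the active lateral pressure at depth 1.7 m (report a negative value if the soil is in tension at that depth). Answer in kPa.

-19.9 kPa

K_a = (1 − sin φ)/(1 + sin φ) = 0.3568.
σ_a = K_a γ z − 2c√K_a = 0.3568×20.4×1.7 − 2×27×0.5973 = -19.88 kPa.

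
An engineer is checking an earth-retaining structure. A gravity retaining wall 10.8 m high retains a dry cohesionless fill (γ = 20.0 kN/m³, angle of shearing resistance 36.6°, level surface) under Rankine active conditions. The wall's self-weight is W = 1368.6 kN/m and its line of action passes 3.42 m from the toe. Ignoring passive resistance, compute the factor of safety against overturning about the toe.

4.41

K_a = tan²(45° − 36.6°/2) = 0.2530.
P_a = ½K_aγH² = 0.5×0.2530×20.0×10.8² = 295.0 kN/m, acting at H/3 = 3.600 m above the base.
Overturning moment M_o = P_a × H/3 = 295.0 × 3.600 = 1062.
Resisting moment M_r = W × 3.42 = 1368.6 × 3.42 = 4681.
FS_overturning = M_r/M_o = 4681/1062 = 4.407.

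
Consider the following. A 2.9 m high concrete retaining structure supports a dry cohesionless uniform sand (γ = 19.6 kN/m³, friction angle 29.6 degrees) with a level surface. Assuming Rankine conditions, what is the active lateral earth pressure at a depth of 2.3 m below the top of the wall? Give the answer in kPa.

15.3 kPa

K_a = (1 − sin φ)/(1 + sin φ) = 0.3387.
σ_h = K_a γ z = 0.3387 × 19.6 × 2.3 = 15.27 kPa.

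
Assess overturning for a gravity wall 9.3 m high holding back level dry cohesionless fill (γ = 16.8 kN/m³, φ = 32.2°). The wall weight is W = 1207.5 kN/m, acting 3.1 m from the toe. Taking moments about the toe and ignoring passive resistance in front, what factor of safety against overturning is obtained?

5.45

K_a = tan²(45° − 32.2°/2) = 0.3047.
P_a = ½K_aγH² = 0.5×0.3047×16.8×9.3² = 221.4 kN/m, acting at H/3 = 3.100 m above the base.
Overturning moment M_o = P_a × H/3 = 221.4 × 3.100 = 686.3.
Resisting moment M_r = W × 3.1 = 1207.5 × 3.1 = 3743.
FS_overturning = M_r/M_o = 3743/686.3 = 5.454.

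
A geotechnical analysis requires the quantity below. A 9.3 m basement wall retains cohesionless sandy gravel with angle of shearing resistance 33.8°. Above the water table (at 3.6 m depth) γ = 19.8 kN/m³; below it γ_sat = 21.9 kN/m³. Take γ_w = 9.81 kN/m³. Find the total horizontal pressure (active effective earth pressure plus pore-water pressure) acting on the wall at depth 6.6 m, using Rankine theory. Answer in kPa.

60.1 kPa

K_a = (1 − sin φ)/(1 + sin φ) = 0.2851.
γ' = 21.9 − 9.81 = 12.09 kN/m³.
Effective vertical stress at 6.6 m: σ'_v = 19.8×3.6 + 12.09×3.00 = 107.5 kPa.
σ'_h = K_a σ'_v = 0.2851 × 107.5 = 30.66 kPa; u = γ_w × 3.00 = 29.43 kPa.
Total σ_h = 30.66 + 29.43 = 60.09 kPa.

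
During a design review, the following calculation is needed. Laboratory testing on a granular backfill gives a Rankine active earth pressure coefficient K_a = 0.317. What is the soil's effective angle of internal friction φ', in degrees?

K_a = tan²(45° − φ/2) ⇒ 45° − φ/2 = arctan(√0.317) = 29.38°.
φ = 2(45° − 29.38°) = 31.24°.

31.2°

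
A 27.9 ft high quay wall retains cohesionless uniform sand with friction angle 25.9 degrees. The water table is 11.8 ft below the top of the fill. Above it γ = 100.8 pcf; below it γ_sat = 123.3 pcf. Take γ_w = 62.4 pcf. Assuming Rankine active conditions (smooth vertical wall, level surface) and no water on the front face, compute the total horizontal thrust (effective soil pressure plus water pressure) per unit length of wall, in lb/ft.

21400 lb/ft

K_a = tan²(45° − φ/2) = 0.3920.
γ' = 123.3 − 62.4 = 60.90 pcf. Depth below WT = 16.1 ft.
σ'_h at WT = K_a γ d_w = 466.2 psf; at base = 466.2 + K_a γ' × 16.1 = 850.6 psf.
P₁ (0–11.8 ft) = ½×466.2×11.8 = 2751. P₂ (11.8–27.9 ft) = ½(466.2+850.6)×16.1 = 10600.
P_w = ½ γ_w h₂² = 0.5×62.4×16.1² = 8087. Total = 2751+10600+8087 = 21440 lb/ft.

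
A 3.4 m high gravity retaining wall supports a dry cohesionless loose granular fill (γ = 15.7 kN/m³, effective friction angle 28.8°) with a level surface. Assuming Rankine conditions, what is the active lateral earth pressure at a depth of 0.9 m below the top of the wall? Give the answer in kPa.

K_a = (1 − sin φ)/(1 + sin φ) = 0.3498.
σ_h = K_a γ z = 0.3498 × 15.7 × 0.9 = 4.942 kPa.

4.94 kPa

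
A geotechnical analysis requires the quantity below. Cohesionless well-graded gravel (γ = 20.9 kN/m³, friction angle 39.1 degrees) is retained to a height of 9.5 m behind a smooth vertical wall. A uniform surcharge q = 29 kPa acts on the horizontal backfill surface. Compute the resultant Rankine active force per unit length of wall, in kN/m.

276 kN/m

K_a = tan²(45° − φ/2) = 0.2265.
Soil triangle: ½ K_a γ H² = 0.5×0.2265×20.9×9.5² = 213.6 kN/m.
Surcharge rectangle: K_a q H = 0.2265×29×9.5 = 62.40 kN/m.
Total = 213.6 + 62.40 = 276.0 kN/m.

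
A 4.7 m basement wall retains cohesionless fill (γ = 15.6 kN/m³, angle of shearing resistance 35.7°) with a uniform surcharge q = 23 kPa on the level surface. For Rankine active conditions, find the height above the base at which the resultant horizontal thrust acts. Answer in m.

1.87 m

K_a = 0.2630.
Triangular part P₁ = ½K_aγH² = 45.31 at H/3 = 1.567 m; rectangular part P₂ = K_a q H = 28.43 at H/2 = 2.350 m.
ȳ = (P₁·1.567 + P₂·2.350)/(P₁+P₂) = 1.869 m.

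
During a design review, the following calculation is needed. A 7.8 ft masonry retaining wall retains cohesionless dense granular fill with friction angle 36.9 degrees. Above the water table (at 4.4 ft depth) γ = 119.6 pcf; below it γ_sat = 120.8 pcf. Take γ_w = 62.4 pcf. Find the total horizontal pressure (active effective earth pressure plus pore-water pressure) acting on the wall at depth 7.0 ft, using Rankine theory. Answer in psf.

K_a = (1 − sin φ)/(1 + sin φ) = 0.2497.
γ' = 120.8 − 62.4 = 58.40 pcf.
Effective vertical stress at 7.0 ft: σ'_v = 119.6×4.4 + 58.40×2.60 = 678.1 psf.
σ'_h = K_a σ'_v = 0.2497 × 678.1 = 169.3 psf; u = γ_w × 2.60 = 162.2 psf.
Total σ_h = 169.3 + 162.2 = 331.5 psf.

332 psf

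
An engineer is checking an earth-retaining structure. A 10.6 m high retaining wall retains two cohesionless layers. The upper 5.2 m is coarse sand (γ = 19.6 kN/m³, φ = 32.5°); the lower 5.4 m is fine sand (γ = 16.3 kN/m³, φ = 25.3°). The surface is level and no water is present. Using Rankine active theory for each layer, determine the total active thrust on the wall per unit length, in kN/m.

K_a1 = tan²(45°−32.5°/2) = 0.3010; K_a2 = tan²(45°−25.3°/2) = 0.4012.
Layer 1: σ at base = K_a1 γ₁ h₁ = 30.68 kPa; P₁ = ½×30.68×5.2 = 79.76.
Layer 2: σ_v at top = γ₁h₁ = 101.9; σ_h top = K_a2×101.9 = 40.89; σ_h base = K_a2×(101.9+16.3×5.4) = 76.20.
P₂ = ½(40.89+76.20)×5.4 = 316.1. Total P_a = 79.76+316.1 = 395.9 kN/m.

396 kN/m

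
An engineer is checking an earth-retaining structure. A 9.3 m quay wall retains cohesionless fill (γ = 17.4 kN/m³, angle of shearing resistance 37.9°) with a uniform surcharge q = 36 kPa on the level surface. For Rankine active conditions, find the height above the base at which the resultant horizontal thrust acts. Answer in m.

K_a = 0.2389.
Triangular part P₁ = ½K_aγH² = 179.8 at H/3 = 3.100 m; rectangular part P₂ = K_a q H = 80.00 at H/2 = 4.650 m.
ȳ = (P₁·3.100 + P₂·4.650)/(P₁+P₂) = 3.577 m.

3.58 m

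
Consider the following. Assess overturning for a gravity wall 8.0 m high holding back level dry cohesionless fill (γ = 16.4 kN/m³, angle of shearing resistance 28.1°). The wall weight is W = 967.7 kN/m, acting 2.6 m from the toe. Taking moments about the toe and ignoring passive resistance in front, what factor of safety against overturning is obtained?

K_a = tan²(45° − 28.1°/2) = 0.3596.
P_a = ½K_aγH² = 0.5×0.3596×16.4×8.0² = 188.7 kN/m, acting at H/3 = 2.667 m above the base.
Overturning moment M_o = P_a × H/3 = 188.7 × 2.667 = 503.3.
Resisting moment M_r = W × 2.6 = 967.7 × 2.6 = 2516.
FS_overturning = M_r/M_o = 2516/503.3 = 4.999.

5.00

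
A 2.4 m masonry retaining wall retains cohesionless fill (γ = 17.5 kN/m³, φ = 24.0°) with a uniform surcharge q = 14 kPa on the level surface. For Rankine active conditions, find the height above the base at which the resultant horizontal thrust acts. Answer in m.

0.960 m

K_a = 0.4217.
Triangular part P₁ = ½K_aγH² = 21.26 at H/3 = 0.8000 m; rectangular part P₂ = K_a q H = 14.17 at H/2 = 1.200 m.
ȳ = (P₁·0.8000 + P₂·1.200)/(P₁+P₂) = 0.9600 m.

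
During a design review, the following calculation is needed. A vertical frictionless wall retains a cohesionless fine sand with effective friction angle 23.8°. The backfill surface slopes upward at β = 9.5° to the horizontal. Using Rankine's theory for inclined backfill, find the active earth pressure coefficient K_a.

K_a = cos β · (cos β − √(cos²β − cos²φ)) / (cos β + √(cos²β − cos²φ)).
cos β = 0.9863, cos φ = 0.9150, √(cos²β − cos²φ) = 0.3683.
K_a = 0.9863 × (0.9863 − 0.3683)/(0.9863 + 0.3683) = 0.4500.

0.450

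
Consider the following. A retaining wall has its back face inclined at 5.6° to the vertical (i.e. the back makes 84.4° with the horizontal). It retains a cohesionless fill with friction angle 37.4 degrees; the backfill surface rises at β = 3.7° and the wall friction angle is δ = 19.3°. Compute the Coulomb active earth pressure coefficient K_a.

0.273

K_a = sin²(α+φ) / [sin²α · sin(α−δ) · (1 + √{sin(φ+δ)sin(φ−β) / (sin(α−δ)sin(α+β))})²].
With α = 84.4°, φ = 37.4°, δ = 19.3°, β = 3.7°: K_a = 0.2733.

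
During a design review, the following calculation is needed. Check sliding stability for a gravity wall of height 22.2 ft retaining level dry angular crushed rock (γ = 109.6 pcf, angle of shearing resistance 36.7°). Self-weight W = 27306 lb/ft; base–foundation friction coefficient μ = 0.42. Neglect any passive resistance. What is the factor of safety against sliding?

K_a = tan²(45° − 36.7°/2) = 0.2519.
P_a = ½K_aγH² = 0.5×0.2519×109.6×22.2² = 6802 lb/ft, acting at H/3 = 7.400 ft above the base.
FS_sliding = μW / P_a = 0.42×27306 / 6802 = 1.686.

1.69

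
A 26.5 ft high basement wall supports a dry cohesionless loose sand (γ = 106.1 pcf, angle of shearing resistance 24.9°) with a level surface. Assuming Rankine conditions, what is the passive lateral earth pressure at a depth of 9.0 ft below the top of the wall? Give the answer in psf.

2340 psf

K_p = (1 + sin φ)/(1 − sin φ) = 2.454.
σ_h = K_p γ z = 2.454 × 106.1 × 9.0 = 2344 psf.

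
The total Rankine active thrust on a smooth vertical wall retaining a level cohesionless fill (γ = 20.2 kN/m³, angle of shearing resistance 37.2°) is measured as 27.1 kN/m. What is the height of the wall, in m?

K_a = 0.2464. P_a = ½ K_a γ H² ⇒ H = √(2P_a/(K_a γ)).
H = √(2×27.1/(0.2464×20.2)) = 3.300 m.

3.30 m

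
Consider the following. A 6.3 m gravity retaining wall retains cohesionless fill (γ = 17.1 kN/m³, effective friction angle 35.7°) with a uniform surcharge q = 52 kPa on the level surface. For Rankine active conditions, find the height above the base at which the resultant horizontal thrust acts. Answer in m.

2.62 m

K_a = 0.2630.
Triangular part P₁ = ½K_aγH² = 89.25 at H/3 = 2.100 m; rectangular part P₂ = K_a q H = 86.16 at H/2 = 3.150 m.
ȳ = (P₁·2.100 + P₂·3.150)/(P₁+P₂) = 2.616 m.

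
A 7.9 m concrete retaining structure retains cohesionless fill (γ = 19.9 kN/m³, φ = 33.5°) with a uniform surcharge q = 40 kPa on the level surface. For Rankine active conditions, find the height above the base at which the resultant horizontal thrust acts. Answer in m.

K_a = 0.2887.
Triangular part P₁ = ½K_aγH² = 179.3 at H/3 = 2.633 m; rectangular part P₂ = K_a q H = 91.23 at H/2 = 3.950 m.
ȳ = (P₁·2.633 + P₂·3.950)/(P₁+P₂) = 3.077 m.

3.08 m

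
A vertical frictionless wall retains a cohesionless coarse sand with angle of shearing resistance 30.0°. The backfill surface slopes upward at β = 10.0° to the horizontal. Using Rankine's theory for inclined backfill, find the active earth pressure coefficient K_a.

K_a = cos β · (cos β − √(cos²β − cos²φ)) / (cos β + √(cos²β − cos²φ)).
cos β = 0.9848, cos φ = 0.8660, √(cos²β − cos²φ) = 0.4689.
K_a = 0.9848 × (0.9848 − 0.4689)/(0.9848 + 0.4689) = 0.3495.

0.350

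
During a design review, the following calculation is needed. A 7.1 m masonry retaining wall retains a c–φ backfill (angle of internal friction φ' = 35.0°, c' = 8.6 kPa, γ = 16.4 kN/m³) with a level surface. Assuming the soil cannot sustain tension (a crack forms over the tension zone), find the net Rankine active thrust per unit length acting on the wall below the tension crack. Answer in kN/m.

57.5 kN/m

K_a = 0.2710; √K_a = 0.5206.
Tension-crack depth z_c = 2c/(γ√K_a) = 2×8.6/(16.4×0.5206) = 2.015 m.
σ_a at base = K_a γ H − 2c√K_a = 0.2710×16.4×7.1 − 2×8.6×0.5206 = 22.60 kPa.
P_a = ½ × 22.60 × (H − z_c) = 0.5×22.60×5.085 = 57.46 kN/m.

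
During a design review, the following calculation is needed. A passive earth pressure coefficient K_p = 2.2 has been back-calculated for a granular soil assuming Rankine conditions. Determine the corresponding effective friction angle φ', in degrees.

K_p = (1+sin φ)/(1−sin φ) ⇒ sin φ = (K_p − 1)/(K_p + 1) = 0.3750.
φ = arcsin(0.3750) = 22.02°.

22.0°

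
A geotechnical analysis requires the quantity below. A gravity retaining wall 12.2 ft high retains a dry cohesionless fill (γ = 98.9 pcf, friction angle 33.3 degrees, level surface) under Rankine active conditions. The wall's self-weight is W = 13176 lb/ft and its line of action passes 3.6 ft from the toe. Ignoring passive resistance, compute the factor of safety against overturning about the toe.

5.44

K_a = tan²(45° − 33.3°/2) = 0.2911.
P_a = ½K_aγH² = 0.5×0.2911×98.9×12.2² = 2143 lb/ft, acting at H/3 = 4.067 ft above the base.
Overturning moment M_o = P_a × H/3 = 2143 × 4.067 = 8714.
Resisting moment M_r = W × 3.6 = 13176 × 3.6 = 47430.
FS_overturning = M_r/M_o = 47430/8714 = 5.443.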